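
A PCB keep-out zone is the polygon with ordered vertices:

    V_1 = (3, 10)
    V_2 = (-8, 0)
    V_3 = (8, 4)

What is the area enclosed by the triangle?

58

Σ = (80) + (-32) + (68) = 116
Area = |Σ|/2 = 58.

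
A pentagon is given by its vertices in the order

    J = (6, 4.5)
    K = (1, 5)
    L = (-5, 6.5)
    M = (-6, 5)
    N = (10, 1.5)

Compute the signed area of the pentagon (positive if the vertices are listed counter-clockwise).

Σ = (25.5) + (31.5) + (14) + (-59) + (36) = 48
Signed area = Σ/2 = 24 (positive ⇒ counter-clockwise traversal).

24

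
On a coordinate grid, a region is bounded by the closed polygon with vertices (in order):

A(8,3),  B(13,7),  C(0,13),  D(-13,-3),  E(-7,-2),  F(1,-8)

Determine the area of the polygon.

242.5

Apply the surveyor's formula: 2A = Σ (x_i·y_{i+1} − x_{i+1}·y_i), indices taken mod 6.
Σ = (17) + (169) + (169) + (5) + (58) + (67) = 485
Area = |Σ|/2 = 242.5.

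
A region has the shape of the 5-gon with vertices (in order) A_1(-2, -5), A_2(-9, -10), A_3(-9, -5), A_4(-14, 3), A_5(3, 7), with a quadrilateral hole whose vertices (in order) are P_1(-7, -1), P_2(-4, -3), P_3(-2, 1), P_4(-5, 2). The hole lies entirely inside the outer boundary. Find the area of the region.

124

Outer boundary:
A_1→A_2: (-2)(-10) − (-9)(-5) = -25
A_2→A_3: (-9)(-5) − (-9)(-10) = -45
A_3→A_4: (-9)(3) − (-14)(-5) = -97
A_4→A_5: (-14)(7) − (3)(3) = -107
A_5→A_1: (3)(-5) − (-2)(7) = -1
Σ = -275
Area = |Σ|/2 = 137.5.
Hole:
Cross-terms: 17, -10, 1, 19  ⇒  Σ = 27
Area = |Σ|/2 = 13.5.
Net area = 137.5 − 13.5 = 124.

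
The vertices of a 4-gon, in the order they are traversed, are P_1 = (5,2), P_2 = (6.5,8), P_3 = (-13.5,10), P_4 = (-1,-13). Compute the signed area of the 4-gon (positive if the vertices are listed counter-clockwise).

224.25

Apply the shoelace (surveyor's) formula: 2A = Σ (x_i·y_{i+1} − x_{i+1}·y_i), indices taken mod 4.
P_1→P_2: (5)(8) − (6.5)(2) = 27
P_2→P_3: (6.5)(10) − (-13.5)(8) = 173
P_3→P_4: (-13.5)(-13) − (-1)(10) = 185.5
P_4→P_1: (-1)(2) − (5)(-13) = 63
Σ = 448.5
Signed area = Σ/2 = 224.25 (positive ⇒ counter-clockwise traversal).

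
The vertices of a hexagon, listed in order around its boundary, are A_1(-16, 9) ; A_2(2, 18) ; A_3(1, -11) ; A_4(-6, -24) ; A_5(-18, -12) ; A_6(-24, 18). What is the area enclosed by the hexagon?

668

Apply Gauss's area formula: 2A = Σ (x_i·y_{i+1} − x_{i+1}·y_i), indices taken mod 6.
A_1→A_2: (-16)(18) − (2)(9) = -306
A_2→A_3: (2)(-11) − (1)(18) = -40
A_3→A_4: (1)(-24) − (-6)(-11) = -90
A_4→A_5: (-6)(-12) − (-18)(-24) = -360
A_5→A_6: (-18)(18) − (-24)(-12) = -612
A_6→A_1: (-24)(9) − (-16)(18) = 72
Σ = -1336
Area = |Σ|/2 = 668.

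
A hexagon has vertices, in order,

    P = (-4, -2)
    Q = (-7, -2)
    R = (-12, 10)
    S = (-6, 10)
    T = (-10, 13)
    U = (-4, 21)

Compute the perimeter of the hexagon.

|PQ| = √((-3)² + (0)²) = √9 = 3
|QR| = √((-5)² + (12)²) = √169 = 13
|RS| = √((6)² + (0)²) = √36 = 6
|ST| = √((-4)² + (3)²) = √25 = 5
|TU| = √((6)² + (8)²) = √100 = 10
|UP| = √((0)² + (-23)²) = √529 = 23
Perimeter = 3 + 13 + 6 + 5 + 10 + 23 = 60.

60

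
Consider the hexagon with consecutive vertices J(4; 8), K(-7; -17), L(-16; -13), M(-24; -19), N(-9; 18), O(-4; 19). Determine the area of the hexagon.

505.5

Apply the shoelace formula: 2A = Σ (x_i·y_{i+1} − x_{i+1}·y_i), indices taken mod 6.
J→K: (4)(-17) − (-7)(8) = -12
K→L: (-7)(-13) − (-16)(-17) = -181
L→M: (-16)(-19) − (-24)(-13) = -8
M→N: (-24)(18) − (-9)(-19) = -603
N→O: (-9)(19) − (-4)(18) = -99
O→J: (-4)(8) − (4)(19) = -108
Σ = -1011
Area = |Σ|/2 = 505.5.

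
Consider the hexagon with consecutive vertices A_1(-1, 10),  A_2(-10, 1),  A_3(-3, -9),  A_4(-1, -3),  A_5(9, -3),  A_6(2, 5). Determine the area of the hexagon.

149

Apply the surveyor's formula: 2A = Σ (x_i·y_{i+1} − x_{i+1}·y_i), indices taken mod 6.
Σ = (99) + (93) + (0) + (30) + (51) + (25) = 298
Area = |Σ|/2 = 149.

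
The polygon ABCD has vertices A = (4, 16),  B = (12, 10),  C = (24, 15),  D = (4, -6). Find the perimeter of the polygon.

|AB| = √((8)² + (-6)²) = √100 = 10
|BC| = √((12)² + (5)²) = √169 = 13
|CD| = √((-20)² + (-21)²) = √841 = 29
|DA| = √((0)² + (22)²) = √484 = 22
Perimeter = 10 + 13 + 29 + 22 = 74.

74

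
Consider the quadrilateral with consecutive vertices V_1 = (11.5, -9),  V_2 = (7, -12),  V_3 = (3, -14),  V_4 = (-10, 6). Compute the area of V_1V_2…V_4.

V_1→V_2: (11.5)(-12) − (7)(-9) = -75
V_2→V_3: (7)(-14) − (3)(-12) = -62
V_3→V_4: (3)(6) − (-10)(-14) = -122
V_4→V_1: (-10)(-9) − (11.5)(6) = 21
Σ = -238
Area = |Σ|/2 = 119.

119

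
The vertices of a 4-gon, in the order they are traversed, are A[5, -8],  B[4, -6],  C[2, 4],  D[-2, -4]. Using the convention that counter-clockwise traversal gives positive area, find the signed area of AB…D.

Apply Gauss's area formula: 2A = Σ (x_i·y_{i+1} − x_{i+1}·y_i), indices taken mod 4.
Σ = (2) + (28) + (0) + (36) = 66
Signed area = Σ/2 = 33 (positive ⇒ counter-clockwise traversal).

33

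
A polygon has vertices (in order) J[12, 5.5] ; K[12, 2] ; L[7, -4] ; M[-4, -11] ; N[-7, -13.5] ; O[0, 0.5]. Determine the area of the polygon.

Apply the surveyor's formula: 2A = Σ (x_i·y_{i+1} − x_{i+1}·y_i), indices taken mod 6.
J→K: (12)(2) − (12)(5.5) = -42
K→L: (12)(-4) − (7)(2) = -62
L→M: (7)(-11) − (-4)(-4) = -93
M→N: (-4)(-13.5) − (-7)(-11) = -23
N→O: (-7)(0.5) − (0)(-13.5) = -3.5
O→J: (0)(5.5) − (12)(0.5) = -6
Σ = -229.5
Area = |Σ|/2 = 114.75.

114.75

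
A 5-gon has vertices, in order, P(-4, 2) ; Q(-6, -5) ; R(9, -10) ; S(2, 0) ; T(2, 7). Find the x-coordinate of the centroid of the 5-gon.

69/203

Apply the shoelace (surveyor's) formula. First the cross-terms c_i = x_i·y_{i+1} − x_{i+1}·y_i:
  32, 105, 20, 14, 32  ⇒  2A = 203, A = 101.5.
Then Σ (x_i + x_{i+1})·c_i = 207, so x̄ = 207 / (6·101.5) = 69/203.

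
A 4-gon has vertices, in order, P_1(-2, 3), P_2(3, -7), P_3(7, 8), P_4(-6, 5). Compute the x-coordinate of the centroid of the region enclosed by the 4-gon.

98/51

Apply the surveyor's formula. First the cross-terms c_i = x_i·y_{i+1} − x_{i+1}·y_i:
  5, 73, 83, -8  ⇒  2A = 153, A = 76.5.
Then Σ (x_i + x_{i+1})·c_i = 882, so x̄ = 882 / (6·76.5) = 98/51.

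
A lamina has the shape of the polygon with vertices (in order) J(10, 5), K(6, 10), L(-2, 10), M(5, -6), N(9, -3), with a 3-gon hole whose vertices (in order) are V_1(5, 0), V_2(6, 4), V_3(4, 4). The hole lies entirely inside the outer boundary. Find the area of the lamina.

Outer boundary:
Apply the shoelace formula: 2A = Σ (x_i·y_{i+1} − x_{i+1}·y_i), indices taken mod 5.
J→K: (10)(10) − (6)(5) = 70
K→L: (6)(10) − (-2)(10) = 80
L→M: (-2)(-6) − (5)(10) = -38
M→N: (5)(-3) − (9)(-6) = 39
N→J: (9)(5) − (10)(-3) = 75
Σ = 226
Area = |Σ|/2 = 113.
Hole:
Apply Gauss's area formula: 2A = Σ (x_i·y_{i+1} − x_{i+1}·y_i), indices taken mod 3.
Σ = (20) + (8) + (-20) = 8
Area = |Σ|/2 = 4.
Net area = 113 − 4 = 109.

109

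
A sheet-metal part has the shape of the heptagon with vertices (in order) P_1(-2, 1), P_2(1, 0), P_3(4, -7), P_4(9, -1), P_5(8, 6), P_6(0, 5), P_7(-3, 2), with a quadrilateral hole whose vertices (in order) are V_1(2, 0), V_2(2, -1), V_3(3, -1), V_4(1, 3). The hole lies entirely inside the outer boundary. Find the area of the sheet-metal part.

83

Outer boundary:
Σ = (-1) + (-7) + (59) + (62) + (40) + (15) + (1) = 169
Area = |Σ|/2 = 84.5.
Hole:
Apply the surveyor's formula: 2A = Σ (x_i·y_{i+1} − x_{i+1}·y_i), indices taken mod 4.
V_1→V_2: (2)(-1) − (2)(0) = -2
V_2→V_3: (2)(-1) − (3)(-1) = 1
V_3→V_4: (3)(3) − (1)(-1) = 10
V_4→V_1: (1)(0) − (2)(3) = -6
Σ = 3
Area = |Σ|/2 = 1.5.
Net area = 84.5 − 1.5 = 83.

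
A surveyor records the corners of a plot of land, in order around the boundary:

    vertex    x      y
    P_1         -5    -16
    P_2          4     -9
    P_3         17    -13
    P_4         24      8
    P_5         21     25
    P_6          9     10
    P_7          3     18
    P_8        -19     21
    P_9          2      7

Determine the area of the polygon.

Apply Gauss's area formula: 2A = Σ (x_i·y_{i+1} − x_{i+1}·y_i), indices taken mod 9.
Cross-terms: 109, 101, 448, 432, -15, 132, 405, -175, 3  ⇒  Σ = 1440
Area = |Σ|/2 = 720.

720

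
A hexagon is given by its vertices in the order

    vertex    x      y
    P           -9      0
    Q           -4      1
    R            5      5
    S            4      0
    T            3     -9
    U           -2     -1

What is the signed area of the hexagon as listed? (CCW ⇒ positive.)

-60

Cross-terms: -9, -25, -20, -36, -21, -9  ⇒  Σ = -120
Signed area = Σ/2 = -60 (negative ⇒ clockwise traversal).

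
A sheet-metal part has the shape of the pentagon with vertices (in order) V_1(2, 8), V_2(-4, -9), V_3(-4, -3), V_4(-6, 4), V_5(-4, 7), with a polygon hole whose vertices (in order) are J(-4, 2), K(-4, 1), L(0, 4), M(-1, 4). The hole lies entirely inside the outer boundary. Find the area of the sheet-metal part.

Outer boundary:
Apply Gauss's area formula: 2A = Σ (x_i·y_{i+1} − x_{i+1}·y_i), indices taken mod 5.
V_1→V_2: (2)(-9) − (-4)(8) = 14
V_2→V_3: (-4)(-3) − (-4)(-9) = -24
V_3→V_4: (-4)(4) − (-6)(-3) = -34
V_4→V_5: (-6)(7) − (-4)(4) = -26
V_5→V_1: (-4)(8) − (2)(7) = -46
Σ = -116
Area = |Σ|/2 = 58.
Hole:
Σ = (4) + (-16) + (4) + (14) = 6
Area = |Σ|/2 = 3.
Net area = 58 − 3 = 55.

55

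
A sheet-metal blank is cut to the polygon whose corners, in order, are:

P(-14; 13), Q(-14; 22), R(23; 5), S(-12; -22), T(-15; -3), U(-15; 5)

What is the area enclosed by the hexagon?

Apply Gauss's area formula: 2A = Σ (x_i·y_{i+1} − x_{i+1}·y_i), indices taken mod 6.
Σ = (-126) + (-576) + (-446) + (-294) + (-120) + (-125) = -1687
Area = |Σ|/2 = 843.5.

843.5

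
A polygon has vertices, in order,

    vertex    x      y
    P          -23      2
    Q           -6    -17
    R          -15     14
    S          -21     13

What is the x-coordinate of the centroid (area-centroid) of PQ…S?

Apply the surveyor's formula. First the cross-terms c_i = x_i·y_{i+1} − x_{i+1}·y_i:
  403, -339, 99, 257  ⇒  2A = 420, A = 210.
Then Σ (x_i + x_{i+1})·c_i = -19440, so x̄ = -19440 / (6·210) = -108/7.

-108/7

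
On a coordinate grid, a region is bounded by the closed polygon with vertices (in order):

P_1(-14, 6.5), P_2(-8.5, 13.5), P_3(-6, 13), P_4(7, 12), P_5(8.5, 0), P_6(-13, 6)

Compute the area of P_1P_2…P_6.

Σ = (-133.75) + (-29.5) + (-163) + (-102) + (51) + (-0.5) = -377.75
Area = |Σ|/2 = 188.875.

188.875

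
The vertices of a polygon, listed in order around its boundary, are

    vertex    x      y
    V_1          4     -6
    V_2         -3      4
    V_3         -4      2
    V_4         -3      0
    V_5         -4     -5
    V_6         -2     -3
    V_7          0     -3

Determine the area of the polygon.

Apply the shoelace (surveyor's) formula: 2A = Σ (x_i·y_{i+1} − x_{i+1}·y_i), indices taken mod 7.
V_1→V_2: (4)(4) − (-3)(-6) = -2
V_2→V_3: (-3)(2) − (-4)(4) = 10
V_3→V_4: (-4)(0) − (-3)(2) = 6
V_4→V_5: (-3)(-5) − (-4)(0) = 15
V_5→V_6: (-4)(-3) − (-2)(-5) = 2
V_6→V_7: (-2)(-3) − (0)(-3) = 6
V_7→V_1: (0)(-6) − (4)(-3) = 12
Σ = 49
Area = |Σ|/2 = 24.5.

24.5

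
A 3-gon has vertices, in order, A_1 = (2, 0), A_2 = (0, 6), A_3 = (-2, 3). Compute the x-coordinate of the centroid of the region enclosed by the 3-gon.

Apply the shoelace (surveyor's) formula. First the cross-terms c_i = x_i·y_{i+1} − x_{i+1}·y_i:
  12, 12, -6  ⇒  2A = 18, A = 9.
Then Σ (x_i + x_{i+1})·c_i = 0, so x̄ = 0 / (6·9) = 0.

0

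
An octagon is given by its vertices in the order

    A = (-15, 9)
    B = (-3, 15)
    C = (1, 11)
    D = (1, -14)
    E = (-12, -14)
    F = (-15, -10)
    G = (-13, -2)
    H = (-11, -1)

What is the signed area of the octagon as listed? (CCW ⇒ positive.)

-383

Apply the shoelace (surveyor's) formula: 2A = Σ (x_i·y_{i+1} − x_{i+1}·y_i), indices taken mod 8.
A→B: (-15)(15) − (-3)(9) = -198
B→C: (-3)(11) − (1)(15) = -48
C→D: (1)(-14) − (1)(11) = -25
D→E: (1)(-14) − (-12)(-14) = -182
E→F: (-12)(-10) − (-15)(-14) = -90
F→G: (-15)(-2) − (-13)(-10) = -100
G→H: (-13)(-1) − (-11)(-2) = -9
H→A: (-11)(9) − (-15)(-1) = -114
Σ = -766
Signed area = Σ/2 = -383 (negative ⇒ clockwise traversal).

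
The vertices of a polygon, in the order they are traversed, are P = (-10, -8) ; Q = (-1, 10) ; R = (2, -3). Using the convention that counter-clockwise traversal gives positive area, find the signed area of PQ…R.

P→Q: (-10)(10) − (-1)(-8) = -108
Q→R: (-1)(-3) − (2)(10) = -17
R→P: (2)(-8) − (-10)(-3) = -46
Σ = -171
Signed area = Σ/2 = -85.5 (negative ⇒ clockwise traversal).

-85.5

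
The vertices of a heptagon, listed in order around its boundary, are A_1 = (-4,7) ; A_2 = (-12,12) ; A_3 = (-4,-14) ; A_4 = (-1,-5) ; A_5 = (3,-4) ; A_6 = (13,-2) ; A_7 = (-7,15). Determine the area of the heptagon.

257.5

Σ = (36) + (216) + (6) + (19) + (46) + (181) + (11) = 515
Area = |Σ|/2 = 257.5.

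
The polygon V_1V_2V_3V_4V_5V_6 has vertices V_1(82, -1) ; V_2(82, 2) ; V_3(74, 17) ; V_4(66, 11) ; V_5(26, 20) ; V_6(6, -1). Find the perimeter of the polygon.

176

|V_1V_2| = √((0)² + (3)²) = √9 = 3
|V_2V_3| = √((-8)² + (15)²) = √289 = 17
|V_3V_4| = √((-8)² + (-6)²) = √100 = 10
|V_4V_5| = √((-40)² + (9)²) = √1681 = 41
|V_5V_6| = √((-20)² + (-21)²) = √841 = 29
|V_6V_1| = √((76)² + (0)²) = √5776 = 76
Perimeter = 3 + 17 + 10 + 41 + 29 + 76 = 176.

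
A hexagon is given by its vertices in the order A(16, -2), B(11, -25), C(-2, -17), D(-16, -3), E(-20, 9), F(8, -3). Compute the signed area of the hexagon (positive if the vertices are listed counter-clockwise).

Apply the shoelace (surveyor's) formula: 2A = Σ (x_i·y_{i+1} − x_{i+1}·y_i), indices taken mod 6.
A→B: (16)(-25) − (11)(-2) = -378
B→C: (11)(-17) − (-2)(-25) = -237
C→D: (-2)(-3) − (-16)(-17) = -266
D→E: (-16)(9) − (-20)(-3) = -204
E→F: (-20)(-3) − (8)(9) = -12
F→A: (8)(-2) − (16)(-3) = 32
Σ = -1065
Signed area = Σ/2 = -532.5 (negative ⇒ clockwise traversal).

-532.5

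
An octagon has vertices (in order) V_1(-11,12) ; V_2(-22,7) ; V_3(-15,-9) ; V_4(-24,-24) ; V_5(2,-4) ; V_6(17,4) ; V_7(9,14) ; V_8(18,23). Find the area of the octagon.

740

Apply the shoelace (surveyor's) formula: 2A = Σ (x_i·y_{i+1} − x_{i+1}·y_i), indices taken mod 8.
V_1→V_2: (-11)(7) − (-22)(12) = 187
V_2→V_3: (-22)(-9) − (-15)(7) = 303
V_3→V_4: (-15)(-24) − (-24)(-9) = 144
V_4→V_5: (-24)(-4) − (2)(-24) = 144
V_5→V_6: (2)(4) − (17)(-4) = 76
V_6→V_7: (17)(14) − (9)(4) = 202
V_7→V_8: (9)(23) − (18)(14) = -45
V_8→V_1: (18)(12) − (-11)(23) = 469
Σ = 1480
Area = |Σ|/2 = 740.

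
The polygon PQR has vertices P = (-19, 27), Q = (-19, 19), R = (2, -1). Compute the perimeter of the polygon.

72

|PQ| = √((0)² + (-8)²) = √64 = 8
|QR| = √((21)² + (-20)²) = √841 = 29
|RP| = √((-21)² + (28)²) = √1225 = 35
Perimeter = 8 + 29 + 35 = 72.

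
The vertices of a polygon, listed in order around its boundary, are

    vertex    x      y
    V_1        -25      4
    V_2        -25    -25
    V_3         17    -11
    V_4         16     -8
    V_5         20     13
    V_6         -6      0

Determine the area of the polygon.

943.5

Apply the shoelace formula: 2A = Σ (x_i·y_{i+1} − x_{i+1}·y_i), indices taken mod 6.
Σ = (725) + (700) + (40) + (368) + (78) + (-24) = 1887
Area = |Σ|/2 = 943.5.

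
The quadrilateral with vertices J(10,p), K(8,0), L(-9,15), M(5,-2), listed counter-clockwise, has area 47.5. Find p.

-4

The doubled signed area Σ (x_i y_{i+1} − x_{i+1} y_i) is linear in p.
With p=0 it equals 83; the coefficient of p is -3 (from the two edges through J).
So -3·p + 83 = 2·47.5 = 95 ⇒ p = -4.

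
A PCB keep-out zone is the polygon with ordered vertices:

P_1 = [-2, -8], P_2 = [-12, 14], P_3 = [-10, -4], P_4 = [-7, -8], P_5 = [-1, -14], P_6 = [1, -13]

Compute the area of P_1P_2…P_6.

Σ = (-124) + (188) + (52) + (90) + (27) + (-34) = 199
Area = |Σ|/2 = 99.5.

99.5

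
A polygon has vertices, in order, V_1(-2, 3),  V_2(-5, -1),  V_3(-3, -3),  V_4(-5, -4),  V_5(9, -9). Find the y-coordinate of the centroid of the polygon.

Apply the surveyor's formula. First the cross-terms c_i = x_i·y_{i+1} − x_{i+1}·y_i:
  17, 12, -3, 81, 9  ⇒  2A = 116, A = 58.
Then Σ (y_i + y_{i+1})·c_i = -1100, so ȳ = -1100 / (6·58) = -275/87.

-275/87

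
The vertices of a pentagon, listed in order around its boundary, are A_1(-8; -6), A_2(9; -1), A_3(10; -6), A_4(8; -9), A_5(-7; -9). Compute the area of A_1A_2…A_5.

94.5

Σ = (62) + (-44) + (-42) + (-135) + (-30) = -189
Area = |Σ|/2 = 94.5.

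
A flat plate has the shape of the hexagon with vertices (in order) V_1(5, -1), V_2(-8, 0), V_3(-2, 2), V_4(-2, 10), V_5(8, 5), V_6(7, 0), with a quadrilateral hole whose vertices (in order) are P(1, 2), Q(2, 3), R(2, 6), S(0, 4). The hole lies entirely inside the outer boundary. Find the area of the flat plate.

81.5

Outer boundary:
Σ = (-8) + (-16) + (-16) + (-90) + (-35) + (-7) = -172
Area = |Σ|/2 = 86.
Hole:
Apply Gauss's area formula: 2A = Σ (x_i·y_{i+1} − x_{i+1}·y_i), indices taken mod 4.
Σ = (-1) + (6) + (8) + (-4) = 9
Area = |Σ|/2 = 4.5.
Net area = 86 − 4.5 = 81.5.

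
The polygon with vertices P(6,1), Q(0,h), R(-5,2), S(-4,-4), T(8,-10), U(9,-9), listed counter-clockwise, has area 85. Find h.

The doubled signed area Σ (x_i y_{i+1} − x_{i+1} y_i) is linear in h.
With h=0 it equals 181; the coefficient of h is 11 (from the two edges through Q).
So 11·h + 181 = 2·85 = 170 ⇒ h = -1.

-1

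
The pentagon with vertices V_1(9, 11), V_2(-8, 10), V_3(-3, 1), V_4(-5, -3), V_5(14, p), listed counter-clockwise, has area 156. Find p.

7

Write out the shoelace sum; only the two edges meeting at V_5 involve p:
2·Area = [((-5)·p − 14·(-3)) + (14·11 − 9·p)] + 214
       = -14·p + 410 = 312
⇒ p = 7.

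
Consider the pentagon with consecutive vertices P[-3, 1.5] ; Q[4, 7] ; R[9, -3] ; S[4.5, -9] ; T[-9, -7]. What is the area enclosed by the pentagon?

158.25

Apply the shoelace (surveyor's) formula: 2A = Σ (x_i·y_{i+1} − x_{i+1}·y_i), indices taken mod 5.
P→Q: (-3)(7) − (4)(1.5) = -27
Q→R: (4)(-3) − (9)(7) = -75
R→S: (9)(-9) − (4.5)(-3) = -67.5
S→T: (4.5)(-7) − (-9)(-9) = -112.5
T→P: (-9)(1.5) − (-3)(-7) = -34.5
Σ = -316.5
Area = |Σ|/2 = 158.25.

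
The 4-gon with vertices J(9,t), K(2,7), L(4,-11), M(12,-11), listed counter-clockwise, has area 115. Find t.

Write out the shoelace sum; only the two edges meeting at J involve t:
2·Area = [(12·t − 9·(-11)) + (9·7 − 2·t)] + 38
       = 10·t + 200 = 230
⇒ t = 3.

3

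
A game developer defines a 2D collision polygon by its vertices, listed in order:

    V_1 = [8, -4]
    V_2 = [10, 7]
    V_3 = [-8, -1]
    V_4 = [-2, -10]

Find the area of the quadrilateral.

154

Apply the shoelace formula: 2A = Σ (x_i·y_{i+1} − x_{i+1}·y_i), indices taken mod 4.
Σ = (96) + (46) + (78) + (88) = 308
Area = |Σ|/2 = 154.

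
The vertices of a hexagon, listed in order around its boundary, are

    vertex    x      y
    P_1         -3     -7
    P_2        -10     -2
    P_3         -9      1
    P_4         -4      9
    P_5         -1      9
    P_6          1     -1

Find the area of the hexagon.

Apply the shoelace formula: 2A = Σ (x_i·y_{i+1} − x_{i+1}·y_i), indices taken mod 6.
P_1→P_2: (-3)(-2) − (-10)(-7) = -64
P_2→P_3: (-10)(1) − (-9)(-2) = -28
P_3→P_4: (-9)(9) − (-4)(1) = -77
P_4→P_5: (-4)(9) − (-1)(9) = -27
P_5→P_6: (-1)(-1) − (1)(9) = -8
P_6→P_1: (1)(-7) − (-3)(-1) = -10
Σ = -214
Area = |Σ|/2 = 107.

107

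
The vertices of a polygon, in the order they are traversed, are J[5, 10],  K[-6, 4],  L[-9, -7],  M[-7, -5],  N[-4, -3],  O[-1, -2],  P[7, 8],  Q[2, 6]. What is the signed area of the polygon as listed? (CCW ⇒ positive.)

91

Cross-terms: 80, 78, -4, 1, 5, 6, 26, -10  ⇒  Σ = 182
Signed area = Σ/2 = 91 (positive ⇒ counter-clockwise traversal).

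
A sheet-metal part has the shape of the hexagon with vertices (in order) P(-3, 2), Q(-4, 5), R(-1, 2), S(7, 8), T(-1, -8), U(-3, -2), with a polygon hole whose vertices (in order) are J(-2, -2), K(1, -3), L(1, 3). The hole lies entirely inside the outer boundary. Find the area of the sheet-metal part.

48

Outer boundary:
Apply the surveyor's formula: 2A = Σ (x_i·y_{i+1} − x_{i+1}·y_i), indices taken mod 6.
Cross-terms: -7, -3, -22, -48, -22, -12  ⇒  Σ = -114
Area = |Σ|/2 = 57.
Hole:
Apply the shoelace (surveyor's) formula: 2A = Σ (x_i·y_{i+1} − x_{i+1}·y_i), indices taken mod 3.
Σ = (8) + (6) + (4) = 18
Area = |Σ|/2 = 9.
Net area = 57 − 9 = 48.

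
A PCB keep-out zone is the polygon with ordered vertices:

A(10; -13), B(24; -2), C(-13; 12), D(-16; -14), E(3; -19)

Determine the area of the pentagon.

A→B: (10)(-2) − (24)(-13) = 292
B→C: (24)(12) − (-13)(-2) = 262
C→D: (-13)(-14) − (-16)(12) = 374
D→E: (-16)(-19) − (3)(-14) = 346
E→A: (3)(-13) − (10)(-19) = 151
Σ = 1425
Area = |Σ|/2 = 712.5.

712.5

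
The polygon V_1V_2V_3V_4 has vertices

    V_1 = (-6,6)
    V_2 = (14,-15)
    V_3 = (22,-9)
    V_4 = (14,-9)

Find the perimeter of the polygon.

|V_1V_2| = √((20)² + (-21)²) = √841 = 29
|V_2V_3| = √((8)² + (6)²) = √100 = 10
|V_3V_4| = √((-8)² + (0)²) = √64 = 8
|V_4V_1| = √((-20)² + (15)²) = √625 = 25
Perimeter = 29 + 10 + 8 + 25 = 72.

72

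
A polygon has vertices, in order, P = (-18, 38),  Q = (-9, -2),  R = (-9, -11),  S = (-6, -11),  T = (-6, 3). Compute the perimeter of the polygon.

|PQ| = √((9)² + (-40)²) = √1681 = 41
|QR| = √((0)² + (-9)²) = √81 = 9
|RS| = √((3)² + (0)²) = √9 = 3
|ST| = √((0)² + (14)²) = √196 = 14
|TP| = √((-12)² + (35)²) = √1369 = 37
Perimeter = 41 + 9 + 3 + 14 + 37 = 104.

104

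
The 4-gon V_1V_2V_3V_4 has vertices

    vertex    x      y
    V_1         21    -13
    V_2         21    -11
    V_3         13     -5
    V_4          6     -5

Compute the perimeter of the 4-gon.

|V_1V_2| = √((0)² + (2)²) = √4 = 2
|V_2V_3| = √((-8)² + (6)²) = √100 = 10
|V_3V_4| = √((-7)² + (0)²) = √49 = 7
|V_4V_1| = √((15)² + (-8)²) = √289 = 17
Perimeter = 2 + 10 + 7 + 17 = 36.

36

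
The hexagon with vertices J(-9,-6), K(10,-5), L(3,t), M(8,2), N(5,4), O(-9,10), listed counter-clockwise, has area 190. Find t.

1

Write out the shoelace sum; only the two edges meeting at L involve t:
2·Area = [(10·t − 3·(-5)) + (3·2 − 8·t)] + 357
       = 2·t + 378 = 380
⇒ t = 1.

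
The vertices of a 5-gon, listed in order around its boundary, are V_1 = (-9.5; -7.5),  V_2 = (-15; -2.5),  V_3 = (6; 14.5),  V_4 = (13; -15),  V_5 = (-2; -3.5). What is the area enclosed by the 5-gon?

331.75

Σ = (-88.75) + (-202.5) + (-278.5) + (-75.5) + (-18.25) = -663.5
Area = |Σ|/2 = 331.75.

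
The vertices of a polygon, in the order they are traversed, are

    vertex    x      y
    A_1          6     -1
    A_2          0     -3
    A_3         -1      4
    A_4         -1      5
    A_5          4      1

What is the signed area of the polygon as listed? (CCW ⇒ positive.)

Apply the shoelace (surveyor's) formula: 2A = Σ (x_i·y_{i+1} − x_{i+1}·y_i), indices taken mod 5.
Σ = (-18) + (-3) + (-1) + (-21) + (-10) = -53
Signed area = Σ/2 = -26.5 (negative ⇒ clockwise traversal).

-26.5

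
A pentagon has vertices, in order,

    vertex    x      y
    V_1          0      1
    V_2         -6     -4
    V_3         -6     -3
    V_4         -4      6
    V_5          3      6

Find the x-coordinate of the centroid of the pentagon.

-63/29

Apply the shoelace (surveyor's) formula. First the cross-terms c_i = x_i·y_{i+1} − x_{i+1}·y_i:
  6, -6, -48, -42, 3  ⇒  2A = -87, A = -43.5.
Then Σ (x_i + x_{i+1})·c_i = 567, so x̄ = 567 / (6·(-43.5)) = -63/29.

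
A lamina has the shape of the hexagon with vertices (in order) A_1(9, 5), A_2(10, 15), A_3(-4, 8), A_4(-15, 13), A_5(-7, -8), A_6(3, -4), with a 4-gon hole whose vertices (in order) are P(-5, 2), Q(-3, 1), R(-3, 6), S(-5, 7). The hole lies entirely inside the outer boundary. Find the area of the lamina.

Outer boundary:
Σ = (85) + (140) + (68) + (211) + (52) + (51) = 607
Area = |Σ|/2 = 303.5.
Hole:
Apply Gauss's area formula: 2A = Σ (x_i·y_{i+1} − x_{i+1}·y_i), indices taken mod 4.
Σ = (1) + (-15) + (9) + (25) = 20
Area = |Σ|/2 = 10.
Net area = 303.5 − 10 = 293.5.

293.5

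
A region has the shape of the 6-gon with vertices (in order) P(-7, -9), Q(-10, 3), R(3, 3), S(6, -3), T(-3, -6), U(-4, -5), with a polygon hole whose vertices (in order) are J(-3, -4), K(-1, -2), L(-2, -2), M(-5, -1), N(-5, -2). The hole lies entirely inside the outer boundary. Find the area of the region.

Outer boundary:
Apply the shoelace formula: 2A = Σ (x_i·y_{i+1} − x_{i+1}·y_i), indices taken mod 6.
Σ = (-111) + (-39) + (-27) + (-45) + (-9) + (1) = -230
Area = |Σ|/2 = 115.
Hole:
Apply Gauss's area formula: 2A = Σ (x_i·y_{i+1} − x_{i+1}·y_i), indices taken mod 5.
Σ = (2) + (-2) + (-8) + (5) + (14) = 11
Area = |Σ|/2 = 5.5.
Net area = 115 − 5.5 = 109.5.

109.5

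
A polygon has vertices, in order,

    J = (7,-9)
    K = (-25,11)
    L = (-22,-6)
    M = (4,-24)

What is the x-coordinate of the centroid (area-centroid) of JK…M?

-209/24

Apply the surveyor's formula. First the cross-terms c_i = x_i·y_{i+1} − x_{i+1}·y_i:
  -148, 392, 552, 132  ⇒  2A = 928, A = 464.
Then Σ (x_i + x_{i+1})·c_i = -24244, so x̄ = -24244 / (6·464) = -209/24.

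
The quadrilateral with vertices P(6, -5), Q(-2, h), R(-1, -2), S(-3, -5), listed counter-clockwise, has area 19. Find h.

Write out the shoelace sum; only the two edges meeting at Q involve h:
2·Area = [(6·h − (-2)·(-5)) + ((-2)·(-2) − (-1)·h)] + 44
       = 7·h + 38 = 38
⇒ h = 0.

0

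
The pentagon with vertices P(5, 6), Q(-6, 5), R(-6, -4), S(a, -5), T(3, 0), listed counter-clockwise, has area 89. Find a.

The doubled signed area Σ (x_i y_{i+1} − x_{i+1} y_i) is linear in a.
With a=0 it equals 178; the coefficient of a is 4 (from the two edges through S).
So 4·a + 178 = 2·89 = 178 ⇒ a = 0.

0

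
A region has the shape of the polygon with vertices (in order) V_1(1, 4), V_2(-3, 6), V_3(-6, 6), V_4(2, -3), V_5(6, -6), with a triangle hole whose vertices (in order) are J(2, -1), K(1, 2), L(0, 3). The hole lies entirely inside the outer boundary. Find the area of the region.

Outer boundary:
Apply the surveyor's formula: 2A = Σ (x_i·y_{i+1} − x_{i+1}·y_i), indices taken mod 5.
V_1→V_2: (1)(6) − (-3)(4) = 18
V_2→V_3: (-3)(6) − (-6)(6) = 18
V_3→V_4: (-6)(-3) − (2)(6) = 6
V_4→V_5: (2)(-6) − (6)(-3) = 6
V_5→V_1: (6)(4) − (1)(-6) = 30
Σ = 78
Area = |Σ|/2 = 39.
Hole:
Cross-terms: 5, 3, -6  ⇒  Σ = 2
Area = |Σ|/2 = 1.
Net area = 39 − 1 = 38.

38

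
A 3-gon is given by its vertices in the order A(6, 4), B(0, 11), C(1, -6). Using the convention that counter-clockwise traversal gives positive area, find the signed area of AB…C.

47.5

Apply Gauss's area formula: 2A = Σ (x_i·y_{i+1} − x_{i+1}·y_i), indices taken mod 3.
Σ = (66) + (-11) + (40) = 95
Signed area = Σ/2 = 47.5 (positive ⇒ counter-clockwise traversal).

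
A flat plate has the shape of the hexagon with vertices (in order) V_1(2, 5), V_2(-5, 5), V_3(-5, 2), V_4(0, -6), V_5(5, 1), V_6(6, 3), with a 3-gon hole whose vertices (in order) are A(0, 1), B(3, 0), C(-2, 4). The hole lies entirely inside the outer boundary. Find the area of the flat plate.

68

Outer boundary:
Apply the shoelace formula: 2A = Σ (x_i·y_{i+1} − x_{i+1}·y_i), indices taken mod 6.
Σ = (35) + (15) + (30) + (30) + (9) + (24) = 143
Area = |Σ|/2 = 71.5.
Hole:
Apply the surveyor's formula: 2A = Σ (x_i·y_{i+1} − x_{i+1}·y_i), indices taken mod 3.
Cross-terms: -3, 12, -2  ⇒  Σ = 7
Area = |Σ|/2 = 3.5.
Net area = 71.5 − 3.5 = 68.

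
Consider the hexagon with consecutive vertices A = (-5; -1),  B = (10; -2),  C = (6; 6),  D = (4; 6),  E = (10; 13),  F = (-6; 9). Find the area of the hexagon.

157.5

Cross-terms: 20, 72, 12, -8, 168, 51  ⇒  Σ = 315
Area = |Σ|/2 = 157.5.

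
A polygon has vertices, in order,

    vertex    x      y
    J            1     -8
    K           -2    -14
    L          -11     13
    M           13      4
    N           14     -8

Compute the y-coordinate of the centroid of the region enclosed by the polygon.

53/229

Apply the shoelace (surveyor's) formula. First the cross-terms c_i = x_i·y_{i+1} − x_{i+1}·y_i:
  -30, -180, -213, -160, -104  ⇒  2A = -687, A = -343.5.
Then Σ (y_i + y_{i+1})·c_i = -477, so ȳ = -477 / (6·(-343.5)) = 53/229.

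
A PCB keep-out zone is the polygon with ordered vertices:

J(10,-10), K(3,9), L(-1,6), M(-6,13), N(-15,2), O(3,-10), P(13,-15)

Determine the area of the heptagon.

Apply the shoelace formula: 2A = Σ (x_i·y_{i+1} − x_{i+1}·y_i), indices taken mod 7.
J→K: (10)(9) − (3)(-10) = 120
K→L: (3)(6) − (-1)(9) = 27
L→M: (-1)(13) − (-6)(6) = 23
M→N: (-6)(2) − (-15)(13) = 183
N→O: (-15)(-10) − (3)(2) = 144
O→P: (3)(-15) − (13)(-10) = 85
P→J: (13)(-10) − (10)(-15) = 20
Σ = 602
Area = |Σ|/2 = 301.

301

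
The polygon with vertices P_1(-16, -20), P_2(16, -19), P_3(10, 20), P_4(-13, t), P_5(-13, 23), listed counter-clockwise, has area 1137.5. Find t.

24

The doubled signed area Σ (x_i y_{i+1} − x_{i+1} y_i) is linear in t.
With t=0 it equals 1723; the coefficient of t is 23 (from the two edges through P_4).
So 23·t + 1723 = 2·1137.5 = 2275 ⇒ t = 24.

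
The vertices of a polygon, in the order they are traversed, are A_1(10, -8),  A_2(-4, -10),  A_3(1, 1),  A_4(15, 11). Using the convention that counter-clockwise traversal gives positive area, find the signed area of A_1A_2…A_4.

Apply Gauss's area formula: 2A = Σ (x_i·y_{i+1} − x_{i+1}·y_i), indices taken mod 4.
A_1→A_2: (10)(-10) − (-4)(-8) = -132
A_2→A_3: (-4)(1) − (1)(-10) = 6
A_3→A_4: (1)(11) − (15)(1) = -4
A_4→A_1: (15)(-8) − (10)(11) = -230
Σ = -360
Signed area = Σ/2 = -180 (negative ⇒ clockwise traversal).

-180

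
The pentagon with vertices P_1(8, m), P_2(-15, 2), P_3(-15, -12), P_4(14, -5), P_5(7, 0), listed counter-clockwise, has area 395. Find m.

13

The doubled signed area Σ (x_i y_{i+1} − x_{i+1} y_i) is linear in m.
With m=0 it equals 504; the coefficient of m is 22 (from the two edges through P_1).
So 22·m + 504 = 2·395 = 790 ⇒ m = 13.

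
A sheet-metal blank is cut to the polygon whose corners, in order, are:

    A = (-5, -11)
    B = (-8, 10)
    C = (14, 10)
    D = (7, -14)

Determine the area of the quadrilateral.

Apply the shoelace (surveyor's) formula: 2A = Σ (x_i·y_{i+1} − x_{i+1}·y_i), indices taken mod 4.
Σ = (-138) + (-220) + (-266) + (-147) = -771
Area = |Σ|/2 = 385.5.

385.5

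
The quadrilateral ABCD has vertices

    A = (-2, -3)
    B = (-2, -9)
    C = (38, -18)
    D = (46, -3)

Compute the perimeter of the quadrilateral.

|AB| = √((0)² + (-6)²) = √36 = 6
|BC| = √((40)² + (-9)²) = √1681 = 41
|CD| = √((8)² + (15)²) = √289 = 17
|DA| = √((-48)² + (0)²) = √2304 = 48
Perimeter = 6 + 41 + 17 + 48 = 112.

112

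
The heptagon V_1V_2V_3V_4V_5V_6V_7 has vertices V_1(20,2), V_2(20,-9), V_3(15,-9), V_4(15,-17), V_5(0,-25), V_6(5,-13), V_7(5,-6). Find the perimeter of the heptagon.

|V_1V_2| = √((0)² + (-11)²) = √121 = 11
|V_2V_3| = √((-5)² + (0)²) = √25 = 5
|V_3V_4| = √((0)² + (-8)²) = √64 = 8
|V_4V_5| = √((-15)² + (-8)²) = √289 = 17
|V_5V_6| = √((5)² + (12)²) = √169 = 13
|V_6V_7| = √((0)² + (7)²) = √49 = 7
|V_7V_1| = √((15)² + (8)²) = √289 = 17
Perimeter = 11 + 5 + 8 + 17 + 13 + 7 + 17 = 78.

78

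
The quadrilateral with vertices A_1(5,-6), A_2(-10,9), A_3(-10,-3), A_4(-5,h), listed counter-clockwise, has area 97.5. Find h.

-5

Write out the shoelace sum; only the two edges meeting at A_4 involve h:
2·Area = [((-10)·h − (-5)·(-3)) + ((-5)·(-6) − 5·h)] + 105
       = -15·h + 120 = 195
⇒ h = -5.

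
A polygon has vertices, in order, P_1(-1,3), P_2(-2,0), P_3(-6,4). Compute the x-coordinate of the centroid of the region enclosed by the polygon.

Apply the shoelace (surveyor's) formula. First the cross-terms c_i = x_i·y_{i+1} − x_{i+1}·y_i:
  6, -8, -14  ⇒  2A = -16, A = -8.
Then Σ (x_i + x_{i+1})·c_i = 144, so x̄ = 144 / (6·(-8)) = -3.

-3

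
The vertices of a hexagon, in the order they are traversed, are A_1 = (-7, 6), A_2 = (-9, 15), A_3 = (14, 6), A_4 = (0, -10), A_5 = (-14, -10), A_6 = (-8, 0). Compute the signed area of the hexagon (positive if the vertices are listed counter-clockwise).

-361.5

Apply Gauss's area formula: 2A = Σ (x_i·y_{i+1} − x_{i+1}·y_i), indices taken mod 6.
A_1→A_2: (-7)(15) − (-9)(6) = -51
A_2→A_3: (-9)(6) − (14)(15) = -264
A_3→A_4: (14)(-10) − (0)(6) = -140
A_4→A_5: (0)(-10) − (-14)(-10) = -140
A_5→A_6: (-14)(0) − (-8)(-10) = -80
A_6→A_1: (-8)(6) − (-7)(0) = -48
Σ = -723
Signed area = Σ/2 = -361.5 (negative ⇒ clockwise traversal).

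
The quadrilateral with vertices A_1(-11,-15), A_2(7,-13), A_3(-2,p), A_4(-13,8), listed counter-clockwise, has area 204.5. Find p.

Write out the shoelace sum; only the two edges meeting at A_3 involve p:
2·Area = [(7·p − (-2)·(-13)) + ((-2)·8 − (-13)·p)] + 531
       = 20·p + 489 = 409
⇒ p = -4.

-4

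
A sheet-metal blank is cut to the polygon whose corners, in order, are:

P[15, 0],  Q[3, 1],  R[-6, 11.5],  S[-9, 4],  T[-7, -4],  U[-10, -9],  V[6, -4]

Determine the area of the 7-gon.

188

Apply the surveyor's formula: 2A = Σ (x_i·y_{i+1} − x_{i+1}·y_i), indices taken mod 7.
P→Q: (15)(1) − (3)(0) = 15
Q→R: (3)(11.5) − (-6)(1) = 40.5
R→S: (-6)(4) − (-9)(11.5) = 79.5
S→T: (-9)(-4) − (-7)(4) = 64
T→U: (-7)(-9) − (-10)(-4) = 23
U→V: (-10)(-4) − (6)(-9) = 94
V→P: (6)(0) − (15)(-4) = 60
Σ = 376
Area = |Σ|/2 = 188.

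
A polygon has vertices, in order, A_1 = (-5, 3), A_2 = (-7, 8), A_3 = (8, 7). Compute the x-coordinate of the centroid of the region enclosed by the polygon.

Apply the shoelace formula. First the cross-terms c_i = x_i·y_{i+1} − x_{i+1}·y_i:
  -19, -113, 59  ⇒  2A = -73, A = -36.5.
Then Σ (x_i + x_{i+1})·c_i = 292, so x̄ = 292 / (6·(-36.5)) = -4/3.

-4/3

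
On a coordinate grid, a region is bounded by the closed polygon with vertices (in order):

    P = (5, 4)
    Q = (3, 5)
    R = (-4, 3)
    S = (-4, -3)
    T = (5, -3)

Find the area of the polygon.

64

Apply the shoelace (surveyor's) formula: 2A = Σ (x_i·y_{i+1} − x_{i+1}·y_i), indices taken mod 5.
Σ = (13) + (29) + (24) + (27) + (35) = 128
Area = |Σ|/2 = 64.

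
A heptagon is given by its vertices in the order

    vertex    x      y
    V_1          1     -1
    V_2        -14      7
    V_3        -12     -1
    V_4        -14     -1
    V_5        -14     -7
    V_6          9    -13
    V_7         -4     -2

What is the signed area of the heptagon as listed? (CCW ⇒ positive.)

177

Apply the surveyor's formula: 2A = Σ (x_i·y_{i+1} − x_{i+1}·y_i), indices taken mod 7.
Cross-terms: -7, 98, -2, 84, 245, -70, 6  ⇒  Σ = 354
Signed area = Σ/2 = 177 (positive ⇒ counter-clockwise traversal).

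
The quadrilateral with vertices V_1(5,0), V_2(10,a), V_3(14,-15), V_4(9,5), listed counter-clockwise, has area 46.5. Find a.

-7

Write out the shoelace sum; only the two edges meeting at V_2 involve a:
2·Area = [(5·a − 10·0) + (10·(-15) − 14·a)] + 180
       = -9·a + 30 = 93
⇒ a = -7.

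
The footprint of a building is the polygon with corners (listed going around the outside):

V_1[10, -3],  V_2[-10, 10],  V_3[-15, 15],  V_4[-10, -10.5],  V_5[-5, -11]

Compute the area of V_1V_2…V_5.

280

Σ = (70) + (0) + (307.5) + (57.5) + (125) = 560
Area = |Σ|/2 = 280.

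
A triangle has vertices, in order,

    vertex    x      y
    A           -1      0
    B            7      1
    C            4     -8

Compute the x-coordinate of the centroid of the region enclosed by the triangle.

10/3

Apply Gauss's area formula. First the cross-terms c_i = x_i·y_{i+1} − x_{i+1}·y_i:
  -1, -60, -8  ⇒  2A = -69, A = -34.5.
Then Σ (x_i + x_{i+1})·c_i = -690, so x̄ = -690 / (6·(-34.5)) = 10/3.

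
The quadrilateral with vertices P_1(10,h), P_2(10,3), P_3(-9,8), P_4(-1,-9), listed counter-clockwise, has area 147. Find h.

2

Write out the shoelace sum; only the two edges meeting at P_1 involve h:
2·Area = [((-1)·h − 10·(-9)) + (10·3 − 10·h)] + 196
       = -11·h + 316 = 294
⇒ h = 2.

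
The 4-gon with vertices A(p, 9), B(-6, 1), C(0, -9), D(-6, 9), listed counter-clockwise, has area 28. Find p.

-7

The doubled signed area Σ (x_i y_{i+1} − x_{i+1} y_i) is linear in p.
With p=0 it equals 0; the coefficient of p is -8 (from the two edges through A).
So -8·p + 0 = 2·28 = 56 ⇒ p = -7.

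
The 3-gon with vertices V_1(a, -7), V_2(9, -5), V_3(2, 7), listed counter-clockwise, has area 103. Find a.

-7

The doubled signed area Σ (x_i y_{i+1} − x_{i+1} y_i) is linear in a.
With a=0 it equals 122; the coefficient of a is -12 (from the two edges through V_1).
So -12·a + 122 = 2·103 = 206 ⇒ a = -7.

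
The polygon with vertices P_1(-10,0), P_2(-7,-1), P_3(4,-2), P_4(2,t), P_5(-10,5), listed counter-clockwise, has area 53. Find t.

1

Write out the shoelace sum; only the two edges meeting at P_4 involve t:
2·Area = [(4·t − 2·(-2)) + (2·5 − (-10)·t)] + 78
       = 14·t + 92 = 106
⇒ t = 1.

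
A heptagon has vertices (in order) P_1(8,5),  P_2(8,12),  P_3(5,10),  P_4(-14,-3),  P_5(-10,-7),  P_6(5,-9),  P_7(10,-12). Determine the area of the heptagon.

285

Apply the shoelace formula: 2A = Σ (x_i·y_{i+1} − x_{i+1}·y_i), indices taken mod 7.
Σ = (56) + (20) + (125) + (68) + (125) + (30) + (146) = 570
Area = |Σ|/2 = 285.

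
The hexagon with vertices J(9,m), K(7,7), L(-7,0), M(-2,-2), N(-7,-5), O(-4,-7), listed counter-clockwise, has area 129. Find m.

The doubled signed area Σ (x_i y_{i+1} − x_{i+1} y_i) is linear in m.
With m=0 it equals 214; the coefficient of m is -11 (from the two edges through J).
So -11·m + 214 = 2·129 = 258 ⇒ m = -4.

-4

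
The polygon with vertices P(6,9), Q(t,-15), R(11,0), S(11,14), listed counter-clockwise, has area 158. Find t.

The doubled signed area Σ (x_i y_{i+1} − x_{i+1} y_i) is linear in t.
With t=0 it equals 244; the coefficient of t is -9 (from the two edges through Q).
So -9·t + 244 = 2·158 = 316 ⇒ t = -8.

-8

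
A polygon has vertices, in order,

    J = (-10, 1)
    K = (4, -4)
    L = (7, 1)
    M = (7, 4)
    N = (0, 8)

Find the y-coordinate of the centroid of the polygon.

431/225

Apply Gauss's area formula. First the cross-terms c_i = x_i·y_{i+1} − x_{i+1}·y_i:
  36, 32, 21, 56, 80  ⇒  2A = 225, A = 112.5.
Then Σ (y_i + y_{i+1})·c_i = 1293, so ȳ = 1293 / (6·112.5) = 431/225.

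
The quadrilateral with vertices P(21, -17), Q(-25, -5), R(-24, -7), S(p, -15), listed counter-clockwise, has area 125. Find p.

-5

The doubled signed area Σ (x_i y_{i+1} − x_{i+1} y_i) is linear in p.
With p=0 it equals 200; the coefficient of p is -10 (from the two edges through S).
So -10·p + 200 = 2·125 = 250 ⇒ p = -5.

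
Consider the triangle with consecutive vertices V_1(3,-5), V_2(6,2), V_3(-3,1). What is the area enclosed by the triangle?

Apply the shoelace formula: 2A = Σ (x_i·y_{i+1} − x_{i+1}·y_i), indices taken mod 3.
V_1→V_2: (3)(2) − (6)(-5) = 36
V_2→V_3: (6)(1) − (-3)(2) = 12
V_3→V_1: (-3)(-5) − (3)(1) = 12
Σ = 60
Area = |Σ|/2 = 30.

30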